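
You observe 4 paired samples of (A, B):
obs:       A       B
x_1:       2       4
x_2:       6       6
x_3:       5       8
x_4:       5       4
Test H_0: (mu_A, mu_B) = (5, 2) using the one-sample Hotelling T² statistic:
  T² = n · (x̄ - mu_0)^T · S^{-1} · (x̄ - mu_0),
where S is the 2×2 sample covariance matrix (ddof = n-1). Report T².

Step 1 — sample mean vector:
  mean(A) = (2 + 6 + 5 + 5) / 4 = 18/4 = 4.5
  mean(B) = (4 + 6 + 8 + 4) / 4 = 22/4 = 5.5
  x̄ = (4.5, 5.5),  deviation x̄ - mu_0 = (4.5, 5.5) - (5, 2) = (-0.5, 3.5).

Step 2 — sample covariance matrix, S[i,j] = (1/(n-1)) · Σ_k (x_{k,i} - mean_i) · (x_{k,j} - mean_j), divisor n-1 = 3:
  S[A,A] = ((-2.5)·(-2.5) + (1.5)·(1.5) + (0.5)·(0.5) + (0.5)·(0.5)) / 3 = 9/3 = 3
  S[A,B] = ((-2.5)·(-1.5) + (1.5)·(0.5) + (0.5)·(2.5) + (0.5)·(-1.5)) / 3 = 5/3 = 1.6667
  S[B,B] = ((-1.5)·(-1.5) + (0.5)·(0.5) + (2.5)·(2.5) + (-1.5)·(-1.5)) / 3 = 11/3 = 3.6667
  S = [[3, 1.6667],
 [1.6667, 3.6667]].

Step 3 — invert S. det(S) = 3·3.6667 - (1.6667)² = 8.2222.
  S^{-1} = (1/det) · [[d, -b], [-b, a]] = [[0.4459, -0.2027],
 [-0.2027, 0.3649]].

Step 4 — quadratic form (x̄ - mu_0)^T · S^{-1} · (x̄ - mu_0):
  S^{-1} · (x̄ - mu_0) = (-0.9324, 1.3784),
  (x̄ - mu_0)^T · [...] = (-0.5)·(-0.9324) + (3.5)·(1.3784) = 5.2905.

Step 5 — scale by n: T² = 4 · 5.2905 = 21.1622.

T² ≈ 21.1622


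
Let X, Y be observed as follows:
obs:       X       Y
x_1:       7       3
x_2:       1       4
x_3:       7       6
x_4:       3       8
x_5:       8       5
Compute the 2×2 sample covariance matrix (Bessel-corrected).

Step 1 — column means:
  mean(X) = (7 + 1 + 7 + 3 + 8) / 5 = 26/5 = 5.2
  mean(Y) = (3 + 4 + 6 + 8 + 5) / 5 = 26/5 = 5.2

Step 2 — sample covariance S[i,j] = (1/(n-1)) · Σ_k (x_{k,i} - mean_i) · (x_{k,j} - mean_j), with n-1 = 4.
  S[X,X] = ((1.8)·(1.8) + (-4.2)·(-4.2) + (1.8)·(1.8) + (-2.2)·(-2.2) + (2.8)·(2.8)) / 4 = 36.8/4 = 9.2
  S[X,Y] = ((1.8)·(-2.2) + (-4.2)·(-1.2) + (1.8)·(0.8) + (-2.2)·(2.8) + (2.8)·(-0.2)) / 4 = -4.2/4 = -1.05
  S[Y,Y] = ((-2.2)·(-2.2) + (-1.2)·(-1.2) + (0.8)·(0.8) + (2.8)·(2.8) + (-0.2)·(-0.2)) / 4 = 14.8/4 = 3.7

S is symmetric (S[j,i] = S[i,j]). Assembling:

S = [[9.2, -1.05],
 [-1.05, 3.7]]


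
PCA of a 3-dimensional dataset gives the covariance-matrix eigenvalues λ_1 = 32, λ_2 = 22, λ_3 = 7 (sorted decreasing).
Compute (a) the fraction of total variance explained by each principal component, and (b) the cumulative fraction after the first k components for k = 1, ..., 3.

Step 1 — total variance = trace(Sigma) = Σ λ_i = 32 + 22 + 7 = 61.

Step 2 — fraction explained by component i = λ_i / Σ λ:
  PC1: 32/61 = 0.5246
  PC2: 22/61 = 0.3607
  PC3: 7/61 = 0.1148

Step 3 — cumulative fraction after k components = (λ_1 + ... + λ_k) / Σ λ:
  k = 1: 32/61 = 0.5246
  k = 2: (32 + 22)/61 = 54/61 = 0.8852
  k = 3: (32 + 22 + 7)/61 = 61/61 = 1

Summary (fraction, with percent):

explained: PC1 0.5246 (52.46%), PC2 0.3607 (36.07%), PC3 0.1148 (11.48%);  cumulative: 0.5246, 0.8852, 1


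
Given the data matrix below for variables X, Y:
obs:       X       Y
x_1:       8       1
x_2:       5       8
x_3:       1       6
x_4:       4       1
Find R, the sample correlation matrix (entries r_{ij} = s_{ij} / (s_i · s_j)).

Step 1 — column means:
  mean(X) = (8 + 5 + 1 + 4) / 4 = 18/4 = 4.5
  mean(Y) = (1 + 8 + 6 + 1) / 4 = 16/4 = 4

Step 2 — sample variances and covariances s[i,j] = (1/(n-1)) · Σ_k (x_{k,i} - mean_i) · (x_{k,j} - mean_j), with n-1 = 3:
  s[X,X] = ((3.5)·(3.5) + (0.5)·(0.5) + (-3.5)·(-3.5) + (-0.5)·(-0.5)) / 3 = 25/3 = 8.3333
  s[X,Y] = ((3.5)·(-3) + (0.5)·(4) + (-3.5)·(2) + (-0.5)·(-3)) / 3 = -14/3 = -4.6667
  s[Y,Y] = ((-3)·(-3) + (4)·(4) + (2)·(2) + (-3)·(-3)) / 3 = 38/3 = 12.6667
  Sample standard deviations s_i = √(s[i,i]):
  s(X) = √(8.3333) = 2.8868
  s(Y) = √(12.6667) = 3.559

Step 3 — r_{ij} = s_{ij} / (s_i · s_j):
  r[X,X] = 1 (diagonal).
  r[X,Y] = -4.6667 / (2.8868 · 3.559) = -4.6667 / 10.274 = -0.4542
  r[Y,Y] = 1 (diagonal).

R is symmetric with unit diagonal. Assembling:

R = [[1, -0.4542],
 [-0.4542, 1]]


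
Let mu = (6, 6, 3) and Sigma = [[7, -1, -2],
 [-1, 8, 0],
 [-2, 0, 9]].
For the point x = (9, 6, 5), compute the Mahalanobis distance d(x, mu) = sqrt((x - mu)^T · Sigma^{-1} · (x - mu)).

Step 1 — centre the observation: (x - mu) = (3, 0, 2).

Step 2 — invert Sigma (cofactor / det for 3×3, or solve directly):
  Sigma^{-1} = [[0.1555, 0.0194, 0.0346],
 [0.0194, 0.1274, 0.0043],
 [0.0346, 0.0043, 0.1188]].

Step 3 — form the quadratic (x - mu)^T · Sigma^{-1} · (x - mu):
  Sigma^{-1} · (x - mu) = (0.5356, 0.067, 0.3413).
  (x - mu)^T · [Sigma^{-1} · (x - mu)] = (3)·(0.5356) + (0)·(0.067) + (2)·(0.3413) = 2.2894.

Step 4 — take square root: d = √(2.2894) ≈ 1.5131.

d(x, mu) = √(2.2894) ≈ 1.5131


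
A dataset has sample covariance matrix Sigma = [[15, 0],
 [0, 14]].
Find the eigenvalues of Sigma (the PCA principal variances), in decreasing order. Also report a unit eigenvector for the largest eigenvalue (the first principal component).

Step 1 — characteristic polynomial of 2×2 Sigma:
  det(Sigma - λI) = λ² - trace · λ + det = 0.
  trace = 15 + 14 = 29, det = 15·14 - (0)² = 210.
Step 2 — discriminant:
  Δ = trace² - 4·det = 841 - 840 = 1.
Step 3 — eigenvalues:
  λ = (trace ± √Δ)/2 = (29 ± 1)/2,
  λ_1 = 15,  λ_2 = 14.

Step 4 — unit eigenvector for λ_1: Sigma is diagonal, so its eigenvectors are the coordinate axes. λ_1 = 15 is the diagonal entry on the first coordinate axis, hence
  v_1 = (1, 0) (||v_1|| = 1).

λ_1 = 15,  λ_2 = 14;  v_1 ≈ (1, 0)


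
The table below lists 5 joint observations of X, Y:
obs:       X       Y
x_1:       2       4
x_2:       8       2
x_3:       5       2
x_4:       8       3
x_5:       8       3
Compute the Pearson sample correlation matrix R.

Step 1 — column means:
  mean(X) = (2 + 8 + 5 + 8 + 8) / 5 = 31/5 = 6.2
  mean(Y) = (4 + 2 + 2 + 3 + 3) / 5 = 14/5 = 2.8

Step 2 — sample variances and covariances s[i,j] = (1/(n-1)) · Σ_k (x_{k,i} - mean_i) · (x_{k,j} - mean_j), with n-1 = 4:
  s[X,X] = ((-4.2)·(-4.2) + (1.8)·(1.8) + (-1.2)·(-1.2) + (1.8)·(1.8) + (1.8)·(1.8)) / 4 = 28.8/4 = 7.2
  s[X,Y] = ((-4.2)·(1.2) + (1.8)·(-0.8) + (-1.2)·(-0.8) + (1.8)·(0.2) + (1.8)·(0.2)) / 4 = -4.8/4 = -1.2
  s[Y,Y] = ((1.2)·(1.2) + (-0.8)·(-0.8) + (-0.8)·(-0.8) + (0.2)·(0.2) + (0.2)·(0.2)) / 4 = 2.8/4 = 0.7
  Sample standard deviations s_i = √(s[i,i]):
  s(X) = √(7.2) = 2.6833
  s(Y) = √(0.7) = 0.8367

Step 3 — r_{ij} = s_{ij} / (s_i · s_j):
  r[X,X] = 1 (diagonal).
  r[X,Y] = -1.2 / (2.6833 · 0.8367) = -1.2 / 2.245 = -0.5345
  r[Y,Y] = 1 (diagonal).

R is symmetric with unit diagonal. Assembling:

R = [[1, -0.5345],
 [-0.5345, 1]]


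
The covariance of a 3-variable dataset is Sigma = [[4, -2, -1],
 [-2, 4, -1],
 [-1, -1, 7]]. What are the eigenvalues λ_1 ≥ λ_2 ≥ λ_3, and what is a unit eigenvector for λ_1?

Step 1 — characteristic polynomial p(λ) = det(λI - Sigma) = λ³ - tr·λ² + c_1·λ - det, where tr = trace, c_1 = sum of the principal 2×2 minors, det = det(Sigma):
  tr = 4 + 4 + 7 = 15,
  c_1 = (4·4 - (-2)²) + (4·7 - (-1)²) + (4·7 - (-1)²) = 12 + 27 + 27 = 66,
  det = 4·(4·7 - (-1)²) - (-2)·((-2)·7 - (-1)·(-1)) + (-1)·((-2)·(-1) - 4·(-1)) = 4·(27) - (-2)·(-15) + (-1)·(6) = 72.
  So p(λ) = λ³ - 15λ² + 66λ - 72.
Step 2 — look for an integer root (rational root theorem: any rational root is an integer divisor of 72). Testing λ = 6:
  p(6) = 216 - 540 + 396 - 72 = 0  ✓
  Dividing out (λ - 6): p(λ) = (λ - 6)(λ² - 9λ + 12).
Step 3 — remaining eigenvalues from the quadratic λ² - 9λ + 12 = 0:
  Δ = 9² - 4·12 = 81 - 48 = 33,  λ = (9 ± √33)/2 = (9 ± 5.7446)/2 ≈ 7.3723 or 1.6277.
  Sorted: λ_1 = 7.3723,  λ_2 = 6,  λ_3 = 1.6277  (check: sum = 15 = tr ✓).

Step 4 — unit eigenvector for λ_1 ≈ 7.3723: v spans the null space of (Sigma - λ_1 I), whose rows are
  r_1 = (-3.3723, -2, -1),  r_2 = (-2, -3.3723, -1),  r_3 = (-1, -1, -0.3723).
  v is orthogonal to every row, so take v ∝ r_1 × r_2 = ((-2)·(-1) - (-1)·(-3.3723), (-1)·(-2) - (-3.3723)·(-1), (-3.3723)·(-3.3723) - (-2)·(-2)) ≈ (-1.3723, -1.3723, 7.3723).
  Rescale (multiply by -1 so the first nonzero entry is positive): u = (1.3723, 1.3723, -7.3723).
  ||u|| = √((1.3723)² + (1.3723)² + (-7.3723)²) = √(58.1168) ≈ 7.6234,  v_1 = u/||u|| ≈ (0.18, 0.18, -0.9671) (||v_1|| = 1).

λ_1 = 7.3723,  λ_2 = 6,  λ_3 = 1.6277;  v_1 ≈ (0.18, 0.18, -0.9671)


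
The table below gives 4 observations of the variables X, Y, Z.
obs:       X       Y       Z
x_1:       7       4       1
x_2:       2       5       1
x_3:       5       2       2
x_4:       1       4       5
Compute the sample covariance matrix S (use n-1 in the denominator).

Step 1 — column means:
  mean(X) = (7 + 2 + 5 + 1) / 4 = 15/4 = 3.75
  mean(Y) = (4 + 5 + 2 + 4) / 4 = 15/4 = 3.75
  mean(Z) = (1 + 1 + 2 + 5) / 4 = 9/4 = 2.25

Step 2 — sample covariance S[i,j] = (1/(n-1)) · Σ_k (x_{k,i} - mean_i) · (x_{k,j} - mean_j), with n-1 = 3.
  S[X,X] = ((3.25)·(3.25) + (-1.75)·(-1.75) + (1.25)·(1.25) + (-2.75)·(-2.75)) / 3 = 22.75/3 = 7.5833
  S[X,Y] = ((3.25)·(0.25) + (-1.75)·(1.25) + (1.25)·(-1.75) + (-2.75)·(0.25)) / 3 = -4.25/3 = -1.4167
  S[X,Z] = ((3.25)·(-1.25) + (-1.75)·(-1.25) + (1.25)·(-0.25) + (-2.75)·(2.75)) / 3 = -9.75/3 = -3.25
  S[Y,Y] = ((0.25)·(0.25) + (1.25)·(1.25) + (-1.75)·(-1.75) + (0.25)·(0.25)) / 3 = 4.75/3 = 1.5833
  S[Y,Z] = ((0.25)·(-1.25) + (1.25)·(-1.25) + (-1.75)·(-0.25) + (0.25)·(2.75)) / 3 = -0.75/3 = -0.25
  S[Z,Z] = ((-1.25)·(-1.25) + (-1.25)·(-1.25) + (-0.25)·(-0.25) + (2.75)·(2.75)) / 3 = 10.75/3 = 3.5833

S is symmetric (S[j,i] = S[i,j]). Assembling:

S = [[7.5833, -1.4167, -3.25],
 [-1.4167, 1.5833, -0.25],
 [-3.25, -0.25, 3.5833]]


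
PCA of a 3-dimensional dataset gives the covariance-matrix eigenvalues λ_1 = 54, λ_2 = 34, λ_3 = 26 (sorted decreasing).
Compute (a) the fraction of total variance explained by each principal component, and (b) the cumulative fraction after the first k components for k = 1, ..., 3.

Step 1 — total variance = trace(Sigma) = Σ λ_i = 54 + 34 + 26 = 114.

Step 2 — fraction explained by component i = λ_i / Σ λ:
  PC1: 54/114 = 0.4737
  PC2: 34/114 = 0.2982
  PC3: 26/114 = 0.2281

Step 3 — cumulative fraction after k components = (λ_1 + ... + λ_k) / Σ λ:
  k = 1: 54/114 = 0.4737
  k = 2: (54 + 34)/114 = 88/114 = 0.7719
  k = 3: (54 + 34 + 26)/114 = 114/114 = 1

Summary (fraction, with percent):

explained: PC1 0.4737 (47.37%), PC2 0.2982 (29.82%), PC3 0.2281 (22.81%);  cumulative: 0.4737, 0.7719, 1


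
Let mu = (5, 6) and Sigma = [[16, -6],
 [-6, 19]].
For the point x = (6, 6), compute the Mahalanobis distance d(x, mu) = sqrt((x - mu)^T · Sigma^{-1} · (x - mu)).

Step 1 — centre the observation: (x - mu) = (1, 0).

Step 2 — invert Sigma. det(Sigma) = 16·19 - (-6)² = 268.
  Sigma^{-1} = (1/det) · [[d, -b], [-b, a]] = [[0.0709, 0.0224],
 [0.0224, 0.0597]].

Step 3 — form the quadratic (x - mu)^T · Sigma^{-1} · (x - mu):
  Sigma^{-1} · (x - mu) = (0.0709, 0.0224).
  (x - mu)^T · [Sigma^{-1} · (x - mu)] = (1)·(0.0709) + (0)·(0.0224) = 0.0709.

Step 4 — take square root: d = √(0.0709) ≈ 0.2663.

d(x, mu) = √(0.0709) ≈ 0.2663


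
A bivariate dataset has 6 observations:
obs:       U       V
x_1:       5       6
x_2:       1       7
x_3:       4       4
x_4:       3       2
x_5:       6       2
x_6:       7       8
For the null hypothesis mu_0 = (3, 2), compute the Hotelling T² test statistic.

Step 1 — sample mean vector:
  mean(U) = (5 + 1 + 4 + 3 + 6 + 7) / 6 = 26/6 = 4.3333
  mean(V) = (6 + 7 + 4 + 2 + 2 + 8) / 6 = 29/6 = 4.8333
  x̄ = (4.3333, 4.8333),  deviation x̄ - mu_0 = (4.3333, 4.8333) - (3, 2) = (1.3333, 2.8333).

Step 2 — sample covariance matrix, S[i,j] = (1/(n-1)) · Σ_k (x_{k,i} - mean_i) · (x_{k,j} - mean_j), divisor n-1 = 5:
  S[U,U] = ((0.6667)·(0.6667) + (-3.3333)·(-3.3333) + (-0.3333)·(-0.3333) + (-1.3333)·(-1.3333) + (1.6667)·(1.6667) + (2.6667)·(2.6667)) / 5 = 23.3333/5 = 4.6667
  S[U,V] = ((0.6667)·(1.1667) + (-3.3333)·(2.1667) + (-0.3333)·(-0.8333) + (-1.3333)·(-2.8333) + (1.6667)·(-2.8333) + (2.6667)·(3.1667)) / 5 = 1.3333/5 = 0.2667
  S[V,V] = ((1.1667)·(1.1667) + (2.1667)·(2.1667) + (-0.8333)·(-0.8333) + (-2.8333)·(-2.8333) + (-2.8333)·(-2.8333) + (3.1667)·(3.1667)) / 5 = 32.8333/5 = 6.5667
  S = [[4.6667, 0.2667],
 [0.2667, 6.5667]].

Step 3 — invert S. det(S) = 4.6667·6.5667 - (0.2667)² = 30.5733.
  S^{-1} = (1/det) · [[d, -b], [-b, a]] = [[0.2148, -0.0087],
 [-0.0087, 0.1526]].

Step 4 — quadratic form (x̄ - mu_0)^T · S^{-1} · (x̄ - mu_0):
  S^{-1} · (x̄ - mu_0) = (0.2617, 0.4208),
  (x̄ - mu_0)^T · [...] = (1.3333)·(0.2617) + (2.8333)·(0.4208) = 1.5413.

Step 5 — scale by n: T² = 6 · 1.5413 = 9.2477.

T² ≈ 9.2477


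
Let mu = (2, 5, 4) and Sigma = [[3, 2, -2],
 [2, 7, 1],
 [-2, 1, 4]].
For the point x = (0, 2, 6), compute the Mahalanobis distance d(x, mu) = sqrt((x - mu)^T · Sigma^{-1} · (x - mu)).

Step 1 — centre the observation: (x - mu) = (-2, -3, 2).

Step 2 — invert Sigma (cofactor / det for 3×3, or solve directly):
  Sigma^{-1} = [[0.931, -0.3448, 0.5517],
 [-0.3448, 0.2759, -0.2414],
 [0.5517, -0.2414, 0.5862]].

Step 3 — form the quadratic (x - mu)^T · Sigma^{-1} · (x - mu):
  Sigma^{-1} · (x - mu) = (0.2759, -0.6207, 0.7931).
  (x - mu)^T · [Sigma^{-1} · (x - mu)] = (-2)·(0.2759) + (-3)·(-0.6207) + (2)·(0.7931) = 2.8966.

Step 4 — take square root: d = √(2.8966) ≈ 1.7019.

d(x, mu) = √(2.8966) ≈ 1.7019


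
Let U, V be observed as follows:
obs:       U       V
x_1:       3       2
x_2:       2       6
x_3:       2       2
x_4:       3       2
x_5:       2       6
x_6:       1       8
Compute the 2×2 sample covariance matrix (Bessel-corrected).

Step 1 — column means:
  mean(U) = (3 + 2 + 2 + 3 + 2 + 1) / 6 = 13/6 = 2.1667
  mean(V) = (2 + 6 + 2 + 2 + 6 + 8) / 6 = 26/6 = 4.3333

Step 2 — sample covariance S[i,j] = (1/(n-1)) · Σ_k (x_{k,i} - mean_i) · (x_{k,j} - mean_j), with n-1 = 5.
  S[U,U] = ((0.8333)·(0.8333) + (-0.1667)·(-0.1667) + (-0.1667)·(-0.1667) + (0.8333)·(0.8333) + (-0.1667)·(-0.1667) + (-1.1667)·(-1.1667)) / 5 = 2.8333/5 = 0.5667
  S[U,V] = ((0.8333)·(-2.3333) + (-0.1667)·(1.6667) + (-0.1667)·(-2.3333) + (0.8333)·(-2.3333) + (-0.1667)·(1.6667) + (-1.1667)·(3.6667)) / 5 = -8.3333/5 = -1.6667
  S[V,V] = ((-2.3333)·(-2.3333) + (1.6667)·(1.6667) + (-2.3333)·(-2.3333) + (-2.3333)·(-2.3333) + (1.6667)·(1.6667) + (3.6667)·(3.6667)) / 5 = 35.3333/5 = 7.0667

S is symmetric (S[j,i] = S[i,j]). Assembling:

S = [[0.5667, -1.6667],
 [-1.6667, 7.0667]]


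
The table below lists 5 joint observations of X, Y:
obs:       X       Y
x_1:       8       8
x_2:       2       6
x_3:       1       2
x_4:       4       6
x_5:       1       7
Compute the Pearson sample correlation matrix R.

Step 1 — column means:
  mean(X) = (8 + 2 + 1 + 4 + 1) / 5 = 16/5 = 3.2
  mean(Y) = (8 + 6 + 2 + 6 + 7) / 5 = 29/5 = 5.8

Step 2 — sample variances and covariances s[i,j] = (1/(n-1)) · Σ_k (x_{k,i} - mean_i) · (x_{k,j} - mean_j), with n-1 = 4:
  s[X,X] = ((4.8)·(4.8) + (-1.2)·(-1.2) + (-2.2)·(-2.2) + (0.8)·(0.8) + (-2.2)·(-2.2)) / 4 = 34.8/4 = 8.7
  s[X,Y] = ((4.8)·(2.2) + (-1.2)·(0.2) + (-2.2)·(-3.8) + (0.8)·(0.2) + (-2.2)·(1.2)) / 4 = 16.2/4 = 4.05
  s[Y,Y] = ((2.2)·(2.2) + (0.2)·(0.2) + (-3.8)·(-3.8) + (0.2)·(0.2) + (1.2)·(1.2)) / 4 = 20.8/4 = 5.2
  Sample standard deviations s_i = √(s[i,i]):
  s(X) = √(8.7) = 2.9496
  s(Y) = √(5.2) = 2.2804

Step 3 — r_{ij} = s_{ij} / (s_i · s_j):
  r[X,X] = 1 (diagonal).
  r[X,Y] = 4.05 / (2.9496 · 2.2804) = 4.05 / 6.7261 = 0.6021
  r[Y,Y] = 1 (diagonal).

R is symmetric with unit diagonal. Assembling:

R = [[1, 0.6021],
 [0.6021, 1]]


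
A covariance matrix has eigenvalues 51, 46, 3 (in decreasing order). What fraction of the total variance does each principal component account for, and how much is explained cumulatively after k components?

Step 1 — total variance = trace(Sigma) = Σ λ_i = 51 + 46 + 3 = 100.

Step 2 — fraction explained by component i = λ_i / Σ λ:
  PC1: 51/100 = 0.51
  PC2: 46/100 = 0.46
  PC3: 3/100 = 0.03

Step 3 — cumulative fraction after k components = (λ_1 + ... + λ_k) / Σ λ:
  k = 1: 51/100 = 0.51
  k = 2: (51 + 46)/100 = 97/100 = 0.97
  k = 3: (51 + 46 + 3)/100 = 100/100 = 1

Summary (fraction, with percent):

explained: PC1 0.51 (51%), PC2 0.46 (46%), PC3 0.03 (3%);  cumulative: 0.51, 0.97, 1


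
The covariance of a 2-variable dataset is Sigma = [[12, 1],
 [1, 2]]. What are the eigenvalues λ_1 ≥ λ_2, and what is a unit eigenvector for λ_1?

Step 1 — characteristic polynomial of 2×2 Sigma:
  det(Sigma - λI) = λ² - trace · λ + det = 0.
  trace = 12 + 2 = 14, det = 12·2 - (1)² = 23.
Step 2 — discriminant:
  Δ = trace² - 4·det = 196 - 92 = 104.
Step 3 — eigenvalues:
  λ = (trace ± √Δ)/2 = (14 ± 10.198)/2,
  λ_1 = 12.099,  λ_2 = 1.901.

Step 4 — unit eigenvector for λ_1: solve (Sigma - λ_1 I)v = 0. First row:
  (12 - 12.099)·v_x + (1)·v_y = 0, i.e. (-0.099)·v_x + (1)·v_y = 0,
  so v ∝ (b, λ_1 - a) = (1, 0.099) = u.
  ||u|| = √((1)² + (0.099)²) = √(1.0098) ≈ 1.0049,
  v_1 = u/||u|| ≈ (0.9951, 0.0985) (||v_1|| = 1).

λ_1 = 12.099,  λ_2 = 1.901;  v_1 ≈ (0.9951, 0.0985)


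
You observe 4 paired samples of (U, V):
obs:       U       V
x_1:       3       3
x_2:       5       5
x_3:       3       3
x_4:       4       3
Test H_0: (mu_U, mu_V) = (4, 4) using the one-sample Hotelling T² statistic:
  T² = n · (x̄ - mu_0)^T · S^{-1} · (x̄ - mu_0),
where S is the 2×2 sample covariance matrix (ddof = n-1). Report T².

Step 1 — sample mean vector:
  mean(U) = (3 + 5 + 3 + 4) / 4 = 15/4 = 3.75
  mean(V) = (3 + 5 + 3 + 3) / 4 = 14/4 = 3.5
  x̄ = (3.75, 3.5),  deviation x̄ - mu_0 = (3.75, 3.5) - (4, 4) = (-0.25, -0.5).

Step 2 — sample covariance matrix, S[i,j] = (1/(n-1)) · Σ_k (x_{k,i} - mean_i) · (x_{k,j} - mean_j), divisor n-1 = 3:
  S[U,U] = ((-0.75)·(-0.75) + (1.25)·(1.25) + (-0.75)·(-0.75) + (0.25)·(0.25)) / 3 = 2.75/3 = 0.9167
  S[U,V] = ((-0.75)·(-0.5) + (1.25)·(1.5) + (-0.75)·(-0.5) + (0.25)·(-0.5)) / 3 = 2.5/3 = 0.8333
  S[V,V] = ((-0.5)·(-0.5) + (1.5)·(1.5) + (-0.5)·(-0.5) + (-0.5)·(-0.5)) / 3 = 3/3 = 1
  S = [[0.9167, 0.8333],
 [0.8333, 1]].

Step 3 — invert S. det(S) = 0.9167·1 - (0.8333)² = 0.2222.
  S^{-1} = (1/det) · [[d, -b], [-b, a]] = [[4.5, -3.75],
 [-3.75, 4.125]].

Step 4 — quadratic form (x̄ - mu_0)^T · S^{-1} · (x̄ - mu_0):
  S^{-1} · (x̄ - mu_0) = (0.75, -1.125),
  (x̄ - mu_0)^T · [...] = (-0.25)·(0.75) + (-0.5)·(-1.125) = 0.375.

Step 5 — scale by n: T² = 4 · 0.375 = 1.5.

T² ≈ 1.5


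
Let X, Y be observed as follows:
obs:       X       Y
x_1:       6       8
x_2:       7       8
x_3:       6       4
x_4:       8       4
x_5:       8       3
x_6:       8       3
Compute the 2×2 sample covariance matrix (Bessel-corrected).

Step 1 — column means:
  mean(X) = (6 + 7 + 6 + 8 + 8 + 8) / 6 = 43/6 = 7.1667
  mean(Y) = (8 + 8 + 4 + 4 + 3 + 3) / 6 = 30/6 = 5

Step 2 — sample covariance S[i,j] = (1/(n-1)) · Σ_k (x_{k,i} - mean_i) · (x_{k,j} - mean_j), with n-1 = 5.
  S[X,X] = ((-1.1667)·(-1.1667) + (-0.1667)·(-0.1667) + (-1.1667)·(-1.1667) + (0.8333)·(0.8333) + (0.8333)·(0.8333) + (0.8333)·(0.8333)) / 5 = 4.8333/5 = 0.9667
  S[X,Y] = ((-1.1667)·(3) + (-0.1667)·(3) + (-1.1667)·(-1) + (0.8333)·(-1) + (0.8333)·(-2) + (0.8333)·(-2)) / 5 = -7/5 = -1.4
  S[Y,Y] = ((3)·(3) + (3)·(3) + (-1)·(-1) + (-1)·(-1) + (-2)·(-2) + (-2)·(-2)) / 5 = 28/5 = 5.6

S is symmetric (S[j,i] = S[i,j]). Assembling:

S = [[0.9667, -1.4],
 [-1.4, 5.6]]


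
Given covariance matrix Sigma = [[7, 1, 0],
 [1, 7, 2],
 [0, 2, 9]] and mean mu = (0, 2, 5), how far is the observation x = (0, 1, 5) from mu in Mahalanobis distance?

Step 1 — centre the observation: (x - mu) = (0, -1, 0).

Step 2 — invert Sigma (cofactor / det for 3×3, or solve directly):
  Sigma^{-1} = [[0.146, -0.0223, 0.005],
 [-0.0223, 0.1559, -0.0347],
 [0.005, -0.0347, 0.1188]].

Step 3 — form the quadratic (x - mu)^T · Sigma^{-1} · (x - mu):
  Sigma^{-1} · (x - mu) = (0.0223, -0.1559, 0.0347).
  (x - mu)^T · [Sigma^{-1} · (x - mu)] = (0)·(0.0223) + (-1)·(-0.1559) + (0)·(0.0347) = 0.1559.

Step 4 — take square root: d = √(0.1559) ≈ 0.3949.

d(x, mu) = √(0.1559) ≈ 0.3949


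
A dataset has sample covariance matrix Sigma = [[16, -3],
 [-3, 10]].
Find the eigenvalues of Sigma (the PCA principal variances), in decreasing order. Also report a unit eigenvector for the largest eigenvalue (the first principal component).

Step 1 — characteristic polynomial of 2×2 Sigma:
  det(Sigma - λI) = λ² - trace · λ + det = 0.
  trace = 16 + 10 = 26, det = 16·10 - (-3)² = 151.
Step 2 — discriminant:
  Δ = trace² - 4·det = 676 - 604 = 72.
Step 3 — eigenvalues:
  λ = (trace ± √Δ)/2 = (26 ± 8.4853)/2,
  λ_1 = 17.2426,  λ_2 = 8.7574.

Step 4 — unit eigenvector for λ_1: solve (Sigma - λ_1 I)v = 0. First row:
  (16 - 17.2426)·v_x + (-3)·v_y = 0, i.e. (-1.2426)·v_x + (-3)·v_y = 0,
  so v ∝ (b, λ_1 - a) = (-3, 1.2426); multiply by -1 so the first entry is positive: u = (3, -1.2426).
  ||u|| = √((3)² + (-1.2426)²) = √(10.5442) ≈ 3.2472,
  v_1 = u/||u|| ≈ (0.9239, -0.3827) (||v_1|| = 1).

λ_1 = 17.2426,  λ_2 = 8.7574;  v_1 ≈ (0.9239, -0.3827)


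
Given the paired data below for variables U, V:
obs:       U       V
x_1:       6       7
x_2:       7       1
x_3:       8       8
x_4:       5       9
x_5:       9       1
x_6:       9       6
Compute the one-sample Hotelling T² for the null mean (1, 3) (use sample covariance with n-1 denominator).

Step 1 — sample mean vector:
  mean(U) = (6 + 7 + 8 + 5 + 9 + 9) / 6 = 44/6 = 7.3333
  mean(V) = (7 + 1 + 8 + 9 + 1 + 6) / 6 = 32/6 = 5.3333
  x̄ = (7.3333, 5.3333),  deviation x̄ - mu_0 = (7.3333, 5.3333) - (1, 3) = (6.3333, 2.3333).

Step 2 — sample covariance matrix, S[i,j] = (1/(n-1)) · Σ_k (x_{k,i} - mean_i) · (x_{k,j} - mean_j), divisor n-1 = 5:
  S[U,U] = ((-1.3333)·(-1.3333) + (-0.3333)·(-0.3333) + (0.6667)·(0.6667) + (-2.3333)·(-2.3333) + (1.6667)·(1.6667) + (1.6667)·(1.6667)) / 5 = 13.3333/5 = 2.6667
  S[U,V] = ((-1.3333)·(1.6667) + (-0.3333)·(-4.3333) + (0.6667)·(2.6667) + (-2.3333)·(3.6667) + (1.6667)·(-4.3333) + (1.6667)·(0.6667)) / 5 = -13.6667/5 = -2.7333
  S[V,V] = ((1.6667)·(1.6667) + (-4.3333)·(-4.3333) + (2.6667)·(2.6667) + (3.6667)·(3.6667) + (-4.3333)·(-4.3333) + (0.6667)·(0.6667)) / 5 = 61.3333/5 = 12.2667
  S = [[2.6667, -2.7333],
 [-2.7333, 12.2667]].

Step 3 — invert S. det(S) = 2.6667·12.2667 - (-2.7333)² = 25.24.
  S^{-1} = (1/det) · [[d, -b], [-b, a]] = [[0.486, 0.1083],
 [0.1083, 0.1057]].

Step 4 — quadratic form (x̄ - mu_0)^T · S^{-1} · (x̄ - mu_0):
  S^{-1} · (x̄ - mu_0) = (3.3307, 0.9324),
  (x̄ - mu_0)^T · [...] = (6.3333)·(3.3307) + (2.3333)·(0.9324) = 23.2699.

Step 5 — scale by n: T² = 6 · 23.2699 = 139.6197.

T² ≈ 139.6197


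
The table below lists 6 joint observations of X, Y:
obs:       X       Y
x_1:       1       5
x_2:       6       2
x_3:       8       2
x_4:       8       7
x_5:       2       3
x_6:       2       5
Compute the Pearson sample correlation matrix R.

Step 1 — column means:
  mean(X) = (1 + 6 + 8 + 8 + 2 + 2) / 6 = 27/6 = 4.5
  mean(Y) = (5 + 2 + 2 + 7 + 3 + 5) / 6 = 24/6 = 4

Step 2 — sample variances and covariances s[i,j] = (1/(n-1)) · Σ_k (x_{k,i} - mean_i) · (x_{k,j} - mean_j), with n-1 = 5:
  s[X,X] = ((-3.5)·(-3.5) + (1.5)·(1.5) + (3.5)·(3.5) + (3.5)·(3.5) + (-2.5)·(-2.5) + (-2.5)·(-2.5)) / 5 = 51.5/5 = 10.3
  s[X,Y] = ((-3.5)·(1) + (1.5)·(-2) + (3.5)·(-2) + (3.5)·(3) + (-2.5)·(-1) + (-2.5)·(1)) / 5 = -3/5 = -0.6
  s[Y,Y] = ((1)·(1) + (-2)·(-2) + (-2)·(-2) + (3)·(3) + (-1)·(-1) + (1)·(1)) / 5 = 20/5 = 4
  Sample standard deviations s_i = √(s[i,i]):
  s(X) = √(10.3) = 3.2094
  s(Y) = √(4) = 2

Step 3 — r_{ij} = s_{ij} / (s_i · s_j):
  r[X,X] = 1 (diagonal).
  r[X,Y] = -0.6 / (3.2094 · 2) = -0.6 / 6.4187 = -0.0935
  r[Y,Y] = 1 (diagonal).

R is symmetric with unit diagonal. Assembling:

R = [[1, -0.0935],
 [-0.0935, 1]]


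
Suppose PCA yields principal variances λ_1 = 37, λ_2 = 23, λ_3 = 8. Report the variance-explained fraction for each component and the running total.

Step 1 — total variance = trace(Sigma) = Σ λ_i = 37 + 23 + 8 = 68.

Step 2 — fraction explained by component i = λ_i / Σ λ:
  PC1: 37/68 = 0.5441
  PC2: 23/68 = 0.3382
  PC3: 8/68 = 0.1176

Step 3 — cumulative fraction after k components = (λ_1 + ... + λ_k) / Σ λ:
  k = 1: 37/68 = 0.5441
  k = 2: (37 + 23)/68 = 60/68 = 0.8824
  k = 3: (37 + 23 + 8)/68 = 68/68 = 1

Summary (fraction, with percent):

explained: PC1 0.5441 (54.41%), PC2 0.3382 (33.82%), PC3 0.1176 (11.76%);  cumulative: 0.5441, 0.8824, 1


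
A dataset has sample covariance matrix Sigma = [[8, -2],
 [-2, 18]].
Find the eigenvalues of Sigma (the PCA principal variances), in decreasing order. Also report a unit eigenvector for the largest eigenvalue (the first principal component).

Step 1 — characteristic polynomial of 2×2 Sigma:
  det(Sigma - λI) = λ² - trace · λ + det = 0.
  trace = 8 + 18 = 26, det = 8·18 - (-2)² = 140.
Step 2 — discriminant:
  Δ = trace² - 4·det = 676 - 560 = 116.
Step 3 — eigenvalues:
  λ = (trace ± √Δ)/2 = (26 ± 10.7703)/2,
  λ_1 = 18.3852,  λ_2 = 7.6148.

Step 4 — unit eigenvector for λ_1: solve (Sigma - λ_1 I)v = 0. First row:
  (8 - 18.3852)·v_x + (-2)·v_y = 0, i.e. (-10.3852)·v_x + (-2)·v_y = 0,
  so v ∝ (b, λ_1 - a) = (-2, 10.3852); multiply by -1 so the first entry is positive: u = (2, -10.3852).
  ||u|| = √((2)² + (-10.3852)²) = √(111.8516) ≈ 10.576,
  v_1 = u/||u|| ≈ (0.1891, -0.982) (||v_1|| = 1).

λ_1 = 18.3852,  λ_2 = 7.6148;  v_1 ≈ (0.1891, -0.982)


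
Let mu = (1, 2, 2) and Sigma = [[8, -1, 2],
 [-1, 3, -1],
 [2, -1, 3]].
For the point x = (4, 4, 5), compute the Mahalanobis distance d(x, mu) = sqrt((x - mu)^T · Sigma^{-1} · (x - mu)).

Step 1 — centre the observation: (x - mu) = (3, 2, 3).

Step 2 — invert Sigma (cofactor / det for 3×3, or solve directly):
  Sigma^{-1} = [[0.1509, 0.0189, -0.0943],
 [0.0189, 0.3774, 0.1132],
 [-0.0943, 0.1132, 0.434]].

Step 3 — form the quadratic (x - mu)^T · Sigma^{-1} · (x - mu):
  Sigma^{-1} · (x - mu) = (0.2075, 1.1509, 1.2453).
  (x - mu)^T · [Sigma^{-1} · (x - mu)] = (3)·(0.2075) + (2)·(1.1509) + (3)·(1.2453) = 6.6604.

Step 4 — take square root: d = √(6.6604) ≈ 2.5808.

d(x, mu) = √(6.6604) ≈ 2.5808


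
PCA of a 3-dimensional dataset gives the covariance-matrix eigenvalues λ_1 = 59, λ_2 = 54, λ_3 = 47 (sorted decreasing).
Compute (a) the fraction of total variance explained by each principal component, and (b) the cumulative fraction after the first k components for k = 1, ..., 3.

Step 1 — total variance = trace(Sigma) = Σ λ_i = 59 + 54 + 47 = 160.

Step 2 — fraction explained by component i = λ_i / Σ λ:
  PC1: 59/160 = 0.3688
  PC2: 54/160 = 0.3375
  PC3: 47/160 = 0.2938

Step 3 — cumulative fraction after k components = (λ_1 + ... + λ_k) / Σ λ:
  k = 1: 59/160 = 0.3688
  k = 2: (59 + 54)/160 = 113/160 = 0.7063
  k = 3: (59 + 54 + 47)/160 = 160/160 = 1

Summary (fraction, with percent):

explained: PC1 0.3688 (36.88%), PC2 0.3375 (33.75%), PC3 0.2938 (29.38%);  cumulative: 0.3688, 0.7063, 1


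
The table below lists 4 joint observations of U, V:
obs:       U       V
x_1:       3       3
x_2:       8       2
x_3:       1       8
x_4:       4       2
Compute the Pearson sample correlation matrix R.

Step 1 — column means:
  mean(U) = (3 + 8 + 1 + 4) / 4 = 16/4 = 4
  mean(V) = (3 + 2 + 8 + 2) / 4 = 15/4 = 3.75

Step 2 — sample variances and covariances s[i,j] = (1/(n-1)) · Σ_k (x_{k,i} - mean_i) · (x_{k,j} - mean_j), with n-1 = 3:
  s[U,U] = ((-1)·(-1) + (4)·(4) + (-3)·(-3) + (0)·(0)) / 3 = 26/3 = 8.6667
  s[U,V] = ((-1)·(-0.75) + (4)·(-1.75) + (-3)·(4.25) + (0)·(-1.75)) / 3 = -19/3 = -6.3333
  s[V,V] = ((-0.75)·(-0.75) + (-1.75)·(-1.75) + (4.25)·(4.25) + (-1.75)·(-1.75)) / 3 = 24.75/3 = 8.25
  Sample standard deviations s_i = √(s[i,i]):
  s(U) = √(8.6667) = 2.9439
  s(V) = √(8.25) = 2.8723

Step 3 — r_{ij} = s_{ij} / (s_i · s_j):
  r[U,U] = 1 (diagonal).
  r[U,V] = -6.3333 / (2.9439 · 2.8723) = -6.3333 / 8.4558 = -0.749
  r[V,V] = 1 (diagonal).

R is symmetric with unit diagonal. Assembling:

R = [[1, -0.749],
 [-0.749, 1]]


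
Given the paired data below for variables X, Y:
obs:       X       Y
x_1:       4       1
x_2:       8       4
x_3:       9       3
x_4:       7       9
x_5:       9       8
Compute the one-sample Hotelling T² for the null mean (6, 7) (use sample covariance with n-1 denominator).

Step 1 — sample mean vector:
  mean(X) = (4 + 8 + 9 + 7 + 9) / 5 = 37/5 = 7.4
  mean(Y) = (1 + 4 + 3 + 9 + 8) / 5 = 25/5 = 5
  x̄ = (7.4, 5),  deviation x̄ - mu_0 = (7.4, 5) - (6, 7) = (1.4, -2).

Step 2 — sample covariance matrix, S[i,j] = (1/(n-1)) · Σ_k (x_{k,i} - mean_i) · (x_{k,j} - mean_j), divisor n-1 = 4:
  S[X,X] = ((-3.4)·(-3.4) + (0.6)·(0.6) + (1.6)·(1.6) + (-0.4)·(-0.4) + (1.6)·(1.6)) / 4 = 17.2/4 = 4.3
  S[X,Y] = ((-3.4)·(-4) + (0.6)·(-1) + (1.6)·(-2) + (-0.4)·(4) + (1.6)·(3)) / 4 = 13/4 = 3.25
  S[Y,Y] = ((-4)·(-4) + (-1)·(-1) + (-2)·(-2) + (4)·(4) + (3)·(3)) / 4 = 46/4 = 11.5
  S = [[4.3, 3.25],
 [3.25, 11.5]].

Step 3 — invert S. det(S) = 4.3·11.5 - (3.25)² = 38.8875.
  S^{-1} = (1/det) · [[d, -b], [-b, a]] = [[0.2957, -0.0836],
 [-0.0836, 0.1106]].

Step 4 — quadratic form (x̄ - mu_0)^T · S^{-1} · (x̄ - mu_0):
  S^{-1} · (x̄ - mu_0) = (0.5812, -0.3382),
  (x̄ - mu_0)^T · [...] = (1.4)·(0.5812) + (-2)·(-0.3382) = 1.4899.

Step 5 — scale by n: T² = 5 · 1.4899 = 7.4497.

T² ≈ 7.4497


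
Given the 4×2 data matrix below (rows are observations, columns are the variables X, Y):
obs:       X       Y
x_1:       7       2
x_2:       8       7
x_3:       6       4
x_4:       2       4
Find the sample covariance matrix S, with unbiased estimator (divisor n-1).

Step 1 — column means:
  mean(X) = (7 + 8 + 6 + 2) / 4 = 23/4 = 5.75
  mean(Y) = (2 + 7 + 4 + 4) / 4 = 17/4 = 4.25

Step 2 — sample covariance S[i,j] = (1/(n-1)) · Σ_k (x_{k,i} - mean_i) · (x_{k,j} - mean_j), with n-1 = 3.
  S[X,X] = ((1.25)·(1.25) + (2.25)·(2.25) + (0.25)·(0.25) + (-3.75)·(-3.75)) / 3 = 20.75/3 = 6.9167
  S[X,Y] = ((1.25)·(-2.25) + (2.25)·(2.75) + (0.25)·(-0.25) + (-3.75)·(-0.25)) / 3 = 4.25/3 = 1.4167
  S[Y,Y] = ((-2.25)·(-2.25) + (2.75)·(2.75) + (-0.25)·(-0.25) + (-0.25)·(-0.25)) / 3 = 12.75/3 = 4.25

S is symmetric (S[j,i] = S[i,j]). Assembling:

S = [[6.9167, 1.4167],
 [1.4167, 4.25]]


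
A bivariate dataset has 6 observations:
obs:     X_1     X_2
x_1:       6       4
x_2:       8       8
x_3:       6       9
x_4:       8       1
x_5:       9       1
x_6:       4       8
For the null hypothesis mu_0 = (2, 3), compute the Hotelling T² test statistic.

Step 1 — sample mean vector:
  mean(X_1) = (6 + 8 + 6 + 8 + 9 + 4) / 6 = 41/6 = 6.8333
  mean(X_2) = (4 + 8 + 9 + 1 + 1 + 8) / 6 = 31/6 = 5.1667
  x̄ = (6.8333, 5.1667),  deviation x̄ - mu_0 = (6.8333, 5.1667) - (2, 3) = (4.8333, 2.1667).

Step 2 — sample covariance matrix, S[i,j] = (1/(n-1)) · Σ_k (x_{k,i} - mean_i) · (x_{k,j} - mean_j), divisor n-1 = 5:
  S[X_1,X_1] = ((-0.8333)·(-0.8333) + (1.1667)·(1.1667) + (-0.8333)·(-0.8333) + (1.1667)·(1.1667) + (2.1667)·(2.1667) + (-2.8333)·(-2.8333)) / 5 = 16.8333/5 = 3.3667
  S[X_1,X_2] = ((-0.8333)·(-1.1667) + (1.1667)·(2.8333) + (-0.8333)·(3.8333) + (1.1667)·(-4.1667) + (2.1667)·(-4.1667) + (-2.8333)·(2.8333)) / 5 = -20.8333/5 = -4.1667
  S[X_2,X_2] = ((-1.1667)·(-1.1667) + (2.8333)·(2.8333) + (3.8333)·(3.8333) + (-4.1667)·(-4.1667) + (-4.1667)·(-4.1667) + (2.8333)·(2.8333)) / 5 = 66.8333/5 = 13.3667
  S = [[3.3667, -4.1667],
 [-4.1667, 13.3667]].

Step 3 — invert S. det(S) = 3.3667·13.3667 - (-4.1667)² = 27.64.
  S^{-1} = (1/det) · [[d, -b], [-b, a]] = [[0.4836, 0.1507],
 [0.1507, 0.1218]].

Step 4 — quadratic form (x̄ - mu_0)^T · S^{-1} · (x̄ - mu_0):
  S^{-1} · (x̄ - mu_0) = (2.664, 0.9925),
  (x̄ - mu_0)^T · [...] = (4.8333)·(2.664) + (2.1667)·(0.9925) = 15.0265.

Step 5 — scale by n: T² = 6 · 15.0265 = 90.1592.

T² ≈ 90.1592


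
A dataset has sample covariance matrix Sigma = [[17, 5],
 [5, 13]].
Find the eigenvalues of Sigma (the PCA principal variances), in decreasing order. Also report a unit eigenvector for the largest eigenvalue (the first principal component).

Step 1 — characteristic polynomial of 2×2 Sigma:
  det(Sigma - λI) = λ² - trace · λ + det = 0.
  trace = 17 + 13 = 30, det = 17·13 - (5)² = 196.
Step 2 — discriminant:
  Δ = trace² - 4·det = 900 - 784 = 116.
Step 3 — eigenvalues:
  λ = (trace ± √Δ)/2 = (30 ± 10.7703)/2,
  λ_1 = 20.3852,  λ_2 = 9.6148.

Step 4 — unit eigenvector for λ_1: solve (Sigma - λ_1 I)v = 0. First row:
  (17 - 20.3852)·v_x + (5)·v_y = 0, i.e. (-3.3852)·v_x + (5)·v_y = 0,
  so v ∝ (b, λ_1 - a) = (5, 3.3852) = u.
  ||u|| = √((5)² + (3.3852)²) = √(36.4593) ≈ 6.0382,
  v_1 = u/||u|| ≈ (0.8281, 0.5606) (||v_1|| = 1).

λ_1 = 20.3852,  λ_2 = 9.6148;  v_1 ≈ (0.8281, 0.5606)


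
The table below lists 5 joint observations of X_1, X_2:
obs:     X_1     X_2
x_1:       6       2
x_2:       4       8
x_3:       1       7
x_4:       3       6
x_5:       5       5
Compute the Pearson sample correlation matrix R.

Step 1 — column means:
  mean(X_1) = (6 + 4 + 1 + 3 + 5) / 5 = 19/5 = 3.8
  mean(X_2) = (2 + 8 + 7 + 6 + 5) / 5 = 28/5 = 5.6

Step 2 — sample variances and covariances s[i,j] = (1/(n-1)) · Σ_k (x_{k,i} - mean_i) · (x_{k,j} - mean_j), with n-1 = 4:
  s[X_1,X_1] = ((2.2)·(2.2) + (0.2)·(0.2) + (-2.8)·(-2.8) + (-0.8)·(-0.8) + (1.2)·(1.2)) / 4 = 14.8/4 = 3.7
  s[X_1,X_2] = ((2.2)·(-3.6) + (0.2)·(2.4) + (-2.8)·(1.4) + (-0.8)·(0.4) + (1.2)·(-0.6)) / 4 = -12.4/4 = -3.1
  s[X_2,X_2] = ((-3.6)·(-3.6) + (2.4)·(2.4) + (1.4)·(1.4) + (0.4)·(0.4) + (-0.6)·(-0.6)) / 4 = 21.2/4 = 5.3
  Sample standard deviations s_i = √(s[i,i]):
  s(X_1) = √(3.7) = 1.9235
  s(X_2) = √(5.3) = 2.3022

Step 3 — r_{ij} = s_{ij} / (s_i · s_j):
  r[X_1,X_1] = 1 (diagonal).
  r[X_1,X_2] = -3.1 / (1.9235 · 2.3022) = -3.1 / 4.4283 = -0.7
  r[X_2,X_2] = 1 (diagonal).

R is symmetric with unit diagonal. Assembling:

R = [[1, -0.7],
 [-0.7, 1]]


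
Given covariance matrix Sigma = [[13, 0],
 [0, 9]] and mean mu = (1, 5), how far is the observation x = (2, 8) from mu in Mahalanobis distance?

Step 1 — centre the observation: (x - mu) = (1, 3).

Step 2 — invert Sigma. det(Sigma) = 13·9 - (0)² = 117.
  Sigma^{-1} = (1/det) · [[d, -b], [-b, a]] = [[0.0769, 0],
 [0, 0.1111]].

Step 3 — form the quadratic (x - mu)^T · Sigma^{-1} · (x - mu):
  Sigma^{-1} · (x - mu) = (0.0769, 0.3333).
  (x - mu)^T · [Sigma^{-1} · (x - mu)] = (1)·(0.0769) + (3)·(0.3333) = 1.0769.

Step 4 — take square root: d = √(1.0769) ≈ 1.0377.

d(x, mu) = √(1.0769) ≈ 1.0377


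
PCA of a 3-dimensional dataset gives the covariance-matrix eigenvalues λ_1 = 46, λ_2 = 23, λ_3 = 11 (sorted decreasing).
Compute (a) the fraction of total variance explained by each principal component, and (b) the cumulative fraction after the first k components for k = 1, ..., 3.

Step 1 — total variance = trace(Sigma) = Σ λ_i = 46 + 23 + 11 = 80.

Step 2 — fraction explained by component i = λ_i / Σ λ:
  PC1: 46/80 = 0.575
  PC2: 23/80 = 0.2875
  PC3: 11/80 = 0.1375

Step 3 — cumulative fraction after k components = (λ_1 + ... + λ_k) / Σ λ:
  k = 1: 46/80 = 0.575
  k = 2: (46 + 23)/80 = 69/80 = 0.8625
  k = 3: (46 + 23 + 11)/80 = 80/80 = 1

Summary (fraction, with percent):

explained: PC1 0.575 (57.5%), PC2 0.2875 (28.75%), PC3 0.1375 (13.75%);  cumulative: 0.575, 0.8625, 1


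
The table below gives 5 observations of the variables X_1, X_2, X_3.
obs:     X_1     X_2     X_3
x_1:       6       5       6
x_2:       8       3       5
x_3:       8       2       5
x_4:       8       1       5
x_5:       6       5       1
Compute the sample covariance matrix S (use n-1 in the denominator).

Step 1 — column means:
  mean(X_1) = (6 + 8 + 8 + 8 + 6) / 5 = 36/5 = 7.2
  mean(X_2) = (5 + 3 + 2 + 1 + 5) / 5 = 16/5 = 3.2
  mean(X_3) = (6 + 5 + 5 + 5 + 1) / 5 = 22/5 = 4.4

Step 2 — sample covariance S[i,j] = (1/(n-1)) · Σ_k (x_{k,i} - mean_i) · (x_{k,j} - mean_j), with n-1 = 4.
  S[X_1,X_1] = ((-1.2)·(-1.2) + (0.8)·(0.8) + (0.8)·(0.8) + (0.8)·(0.8) + (-1.2)·(-1.2)) / 4 = 4.8/4 = 1.2
  S[X_1,X_2] = ((-1.2)·(1.8) + (0.8)·(-0.2) + (0.8)·(-1.2) + (0.8)·(-2.2) + (-1.2)·(1.8)) / 4 = -7.2/4 = -1.8
  S[X_1,X_3] = ((-1.2)·(1.6) + (0.8)·(0.6) + (0.8)·(0.6) + (0.8)·(0.6) + (-1.2)·(-3.4)) / 4 = 3.6/4 = 0.9
  S[X_2,X_2] = ((1.8)·(1.8) + (-0.2)·(-0.2) + (-1.2)·(-1.2) + (-2.2)·(-2.2) + (1.8)·(1.8)) / 4 = 12.8/4 = 3.2
  S[X_2,X_3] = ((1.8)·(1.6) + (-0.2)·(0.6) + (-1.2)·(0.6) + (-2.2)·(0.6) + (1.8)·(-3.4)) / 4 = -5.4/4 = -1.35
  S[X_3,X_3] = ((1.6)·(1.6) + (0.6)·(0.6) + (0.6)·(0.6) + (0.6)·(0.6) + (-3.4)·(-3.4)) / 4 = 15.2/4 = 3.8

S is symmetric (S[j,i] = S[i,j]). Assembling:

S = [[1.2, -1.8, 0.9],
 [-1.8, 3.2, -1.35],
 [0.9, -1.35, 3.8]]


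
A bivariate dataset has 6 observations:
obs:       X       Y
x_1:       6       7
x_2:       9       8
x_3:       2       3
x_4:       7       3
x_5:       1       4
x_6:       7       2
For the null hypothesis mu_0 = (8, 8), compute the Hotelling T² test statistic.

Step 1 — sample mean vector:
  mean(X) = (6 + 9 + 2 + 7 + 1 + 7) / 6 = 32/6 = 5.3333
  mean(Y) = (7 + 8 + 3 + 3 + 4 + 2) / 6 = 27/6 = 4.5
  x̄ = (5.3333, 4.5),  deviation x̄ - mu_0 = (5.3333, 4.5) - (8, 8) = (-2.6667, -3.5).

Step 2 — sample covariance matrix, S[i,j] = (1/(n-1)) · Σ_k (x_{k,i} - mean_i) · (x_{k,j} - mean_j), divisor n-1 = 5:
  S[X,X] = ((0.6667)·(0.6667) + (3.6667)·(3.6667) + (-3.3333)·(-3.3333) + (1.6667)·(1.6667) + (-4.3333)·(-4.3333) + (1.6667)·(1.6667)) / 5 = 49.3333/5 = 9.8667
  S[X,Y] = ((0.6667)·(2.5) + (3.6667)·(3.5) + (-3.3333)·(-1.5) + (1.6667)·(-1.5) + (-4.3333)·(-0.5) + (1.6667)·(-2.5)) / 5 = 15/5 = 3
  S[Y,Y] = ((2.5)·(2.5) + (3.5)·(3.5) + (-1.5)·(-1.5) + (-1.5)·(-1.5) + (-0.5)·(-0.5) + (-2.5)·(-2.5)) / 5 = 29.5/5 = 5.9
  S = [[9.8667, 3],
 [3, 5.9]].

Step 3 — invert S. det(S) = 9.8667·5.9 - (3)² = 49.2133.
  S^{-1} = (1/det) · [[d, -b], [-b, a]] = [[0.1199, -0.061],
 [-0.061, 0.2005]].

Step 4 — quadratic form (x̄ - mu_0)^T · S^{-1} · (x̄ - mu_0):
  S^{-1} · (x̄ - mu_0) = (-0.1063, -0.5391),
  (x̄ - mu_0)^T · [...] = (-2.6667)·(-0.1063) + (-3.5)·(-0.5391) = 2.1706.

Step 5 — scale by n: T² = 6 · 2.1706 = 13.0236.

T² ≈ 13.0236


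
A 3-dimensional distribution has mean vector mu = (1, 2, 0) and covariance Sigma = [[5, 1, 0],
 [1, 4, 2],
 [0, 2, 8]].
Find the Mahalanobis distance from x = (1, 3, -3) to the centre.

Step 1 — centre the observation: (x - mu) = (0, 1, -3).

Step 2 — invert Sigma (cofactor / det for 3×3, or solve directly):
  Sigma^{-1} = [[0.2121, -0.0606, 0.0152],
 [-0.0606, 0.303, -0.0758],
 [0.0152, -0.0758, 0.1439]].

Step 3 — form the quadratic (x - mu)^T · Sigma^{-1} · (x - mu):
  Sigma^{-1} · (x - mu) = (-0.1061, 0.5303, -0.5076).
  (x - mu)^T · [Sigma^{-1} · (x - mu)] = (0)·(-0.1061) + (1)·(0.5303) + (-3)·(-0.5076) = 2.053.

Step 4 — take square root: d = √(2.053) ≈ 1.4328.

d(x, mu) = √(2.053) ≈ 1.4328


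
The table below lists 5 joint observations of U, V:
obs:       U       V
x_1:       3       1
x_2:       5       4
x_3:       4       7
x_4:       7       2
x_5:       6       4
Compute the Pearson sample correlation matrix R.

Step 1 — column means:
  mean(U) = (3 + 5 + 4 + 7 + 6) / 5 = 25/5 = 5
  mean(V) = (1 + 4 + 7 + 2 + 4) / 5 = 18/5 = 3.6

Step 2 — sample variances and covariances s[i,j] = (1/(n-1)) · Σ_k (x_{k,i} - mean_i) · (x_{k,j} - mean_j), with n-1 = 4:
  s[U,U] = ((-2)·(-2) + (0)·(0) + (-1)·(-1) + (2)·(2) + (1)·(1)) / 4 = 10/4 = 2.5
  s[U,V] = ((-2)·(-2.6) + (0)·(0.4) + (-1)·(3.4) + (2)·(-1.6) + (1)·(0.4)) / 4 = -1/4 = -0.25
  s[V,V] = ((-2.6)·(-2.6) + (0.4)·(0.4) + (3.4)·(3.4) + (-1.6)·(-1.6) + (0.4)·(0.4)) / 4 = 21.2/4 = 5.3
  Sample standard deviations s_i = √(s[i,i]):
  s(U) = √(2.5) = 1.5811
  s(V) = √(5.3) = 2.3022

Step 3 — r_{ij} = s_{ij} / (s_i · s_j):
  r[U,U] = 1 (diagonal).
  r[U,V] = -0.25 / (1.5811 · 2.3022) = -0.25 / 3.6401 = -0.0687
  r[V,V] = 1 (diagonal).

R is symmetric with unit diagonal. Assembling:

R = [[1, -0.0687],
 [-0.0687, 1]]
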